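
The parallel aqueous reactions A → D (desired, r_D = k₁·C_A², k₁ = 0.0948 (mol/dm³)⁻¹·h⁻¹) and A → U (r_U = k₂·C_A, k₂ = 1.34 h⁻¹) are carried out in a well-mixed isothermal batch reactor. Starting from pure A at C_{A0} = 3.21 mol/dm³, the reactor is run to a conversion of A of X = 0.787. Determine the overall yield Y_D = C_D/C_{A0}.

0.0938

C_A = C_{A0}(1−X) = 0.6837 mol/dm³.
Along a PFR/batch, dC_U/dC_A = −r_U/(r_D+r_U) = −k₂/(k₂+k₁·C_A).
Integrating from C_{A0} to C_A: C_U = (1.34/0.0948)·ln[(1.34+0.0948·3.21)/(1.34+0.0948·0.684)] = 14.14·ln(1.644/1.405) = 2.225 mol/dm³.
Then C_D = (C_{A0}−C_A) − C_U = 2.526 − 2.225 = 0.3012 mol/dm³.
Y_D = C_D/C_{A0} = 0.3012/3.21 = 0.0938.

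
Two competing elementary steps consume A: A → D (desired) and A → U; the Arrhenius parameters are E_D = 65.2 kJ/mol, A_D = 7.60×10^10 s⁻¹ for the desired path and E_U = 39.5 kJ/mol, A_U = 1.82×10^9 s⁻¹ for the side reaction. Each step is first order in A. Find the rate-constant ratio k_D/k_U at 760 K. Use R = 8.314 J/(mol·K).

With equal orders, S_{D/U} = k_D/k_U = (A_D/A_U)·exp[(E_U−E_D)/(RT)].
(E_U−E_D)/(RT) = (39.5−65.2)×10³/(8.314×760) = -25700/6319 = -4.067.
k_D/k_U = (7.60×10^10/1.82×10^9)·exp(-4.067) = 41.76 × 0.01712 = 0.715.
Since E_D > E_U, raising the temperature improves selectivity toward D.

0.715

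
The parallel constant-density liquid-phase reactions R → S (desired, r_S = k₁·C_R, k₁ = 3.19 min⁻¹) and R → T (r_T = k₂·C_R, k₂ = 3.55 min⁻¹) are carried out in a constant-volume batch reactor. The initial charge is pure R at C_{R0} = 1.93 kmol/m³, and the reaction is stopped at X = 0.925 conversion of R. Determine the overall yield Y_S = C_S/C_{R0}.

C_R = C_{R0}(1−X) = 0.1447 kmol/m³.
Both paths are first order in R, so the instantaneous fraction to S is constant: dC_S/d(−C_R) = k₁/(k₁+k₂) = 0.4733.
C_S = 0.4733·(C_{R0}−C_R) = 0.4733×1.785 = 0.845 kmol/m³.
Y_S = C_S/C_{R0} = 0.8449/1.93 = 0.438.

0.438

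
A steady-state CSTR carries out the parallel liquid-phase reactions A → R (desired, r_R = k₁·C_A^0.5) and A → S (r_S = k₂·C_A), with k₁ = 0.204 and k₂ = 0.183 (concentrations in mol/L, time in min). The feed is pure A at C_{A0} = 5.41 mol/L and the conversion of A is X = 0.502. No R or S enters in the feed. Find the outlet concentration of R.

Exit C_A = C_{A0}(1−X) = 5.41×0.498 = 2.694 mol/L.
Rates in a CSTR are evaluated at the outlet concentration: r_R = 0.204×2.694^0.5 = 0.3348, r_S = 0.183×2.694 = 0.4930.
Fraction of consumed A going to R: r_R/(r_R+r_S) = 0.4045.
C_R = 0.4045·C_{A0}·X = 0.4045×5.41×0.502 = 1.10 mol/L.

1.10 mol/L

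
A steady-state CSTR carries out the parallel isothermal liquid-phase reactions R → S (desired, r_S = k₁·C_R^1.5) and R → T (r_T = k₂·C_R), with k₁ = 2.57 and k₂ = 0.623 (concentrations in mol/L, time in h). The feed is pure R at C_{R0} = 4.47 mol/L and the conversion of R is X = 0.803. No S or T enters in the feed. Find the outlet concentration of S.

Exit C_R = C_{R0}(1−X) = 4.47×0.197 = 0.8806 mol/L.
A CSTR operates uniformly at the exit composition, giving r_S = 2.124 and r_T = 0.5486 (each k·C_R^n at C_R = 0.8806).
Fraction of consumed R going to S: r_S/(r_S+r_T) = 0.7947.
C_S = 0.7947·C_{R0}·X = 0.7947×4.47×0.803 = 2.85 mol/L.

2.85 mol/L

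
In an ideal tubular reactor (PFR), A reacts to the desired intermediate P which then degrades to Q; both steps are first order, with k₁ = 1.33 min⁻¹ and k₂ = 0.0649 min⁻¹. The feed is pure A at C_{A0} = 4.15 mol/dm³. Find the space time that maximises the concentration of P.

2.39 min

For first-order series the maximum of C_P occurs at τ_opt = ln(k₂/k₁)/(k₂−k₁).
= ln(0.0649/1.33)/(0.0649−1.33) = ln(0.04880)/-1.265 = -3.020/-1.265 = 2.39 min.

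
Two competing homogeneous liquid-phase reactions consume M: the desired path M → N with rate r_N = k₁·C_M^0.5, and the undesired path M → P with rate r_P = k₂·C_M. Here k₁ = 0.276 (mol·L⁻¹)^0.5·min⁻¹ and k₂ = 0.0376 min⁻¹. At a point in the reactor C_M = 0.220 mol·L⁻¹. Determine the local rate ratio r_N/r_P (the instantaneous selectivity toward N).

S_{N/P} = r_N/r_P = (k₁·C_M^0.5)/(k₂·C_M) = (k₁/k₂)·C_M^-0.5.
= (0.276×0.2200^0.5) / (0.0376×0.2200) = 0.1295/0.008272 = 15.6.

15.6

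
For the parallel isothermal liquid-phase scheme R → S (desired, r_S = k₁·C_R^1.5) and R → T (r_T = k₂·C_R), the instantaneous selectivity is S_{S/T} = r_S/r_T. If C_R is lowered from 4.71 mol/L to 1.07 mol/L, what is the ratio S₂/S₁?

0.477

S_{S/T} = (k₁/k₂)·C_R^0.5, so S₂/S₁ = (C_{R,2}/C_{R,1})^0.5.
= (1.07/4.71)^0.5 = (0.2272)^0.5 = 0.477.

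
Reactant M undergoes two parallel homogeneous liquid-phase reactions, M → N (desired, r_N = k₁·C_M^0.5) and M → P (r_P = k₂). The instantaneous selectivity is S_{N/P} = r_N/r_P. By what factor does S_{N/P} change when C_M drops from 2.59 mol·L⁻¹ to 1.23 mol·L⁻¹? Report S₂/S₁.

S_{N/P} = (k₁/k₂)·C_M^0.5, so S₂/S₁ = (C_{M,2}/C_{M,1})^0.5.
= (1.23/2.59)^0.5 = (0.4749)^0.5 = 0.689.
Selectivity toward N falls as C_M falls — high-concentration operation is favoured.

0.689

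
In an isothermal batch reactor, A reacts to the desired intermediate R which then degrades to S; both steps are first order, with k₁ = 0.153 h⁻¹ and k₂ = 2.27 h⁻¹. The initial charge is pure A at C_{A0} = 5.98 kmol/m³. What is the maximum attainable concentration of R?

0.332 kmol/m³

At the optimum, C_{R,max}/C_{A0} = (k₁/k₂)^[k₂/(k₂−k₁)].
= (0.153/2.27)^(2.27/(2.27−0.153)) = (0.06740)^(1.072) = 0.05546.
C_{R,max} = 0.05546×5.98 = 0.332 kmol/m³.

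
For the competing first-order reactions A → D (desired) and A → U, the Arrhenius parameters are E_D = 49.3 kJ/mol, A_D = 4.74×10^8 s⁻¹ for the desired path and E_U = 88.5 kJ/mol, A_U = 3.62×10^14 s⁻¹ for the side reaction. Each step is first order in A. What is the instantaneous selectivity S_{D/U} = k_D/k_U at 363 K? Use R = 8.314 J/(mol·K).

0.573

k_D/k_U = (A_D/A_U)·exp[−(E_D−E_U)/(RT)] = (A_D/A_U)·exp[(E_U−E_D)/(RT)].
(E_U−E_D)/(RT) = (88.5−49.3)×10³/(8.314×363) = 39200/3018 = 12.99.
k_D/k_U = (4.74×10^8/3.62×10^14)·exp(12.99) = 1.309×10^-6 × 4.375×10^5 = 0.573.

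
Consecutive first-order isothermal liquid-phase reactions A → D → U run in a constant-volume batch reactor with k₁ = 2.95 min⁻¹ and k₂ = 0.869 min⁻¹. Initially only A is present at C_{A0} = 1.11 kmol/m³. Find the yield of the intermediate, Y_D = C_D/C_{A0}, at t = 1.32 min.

0.421

For first-order series with pure A initially, C_D(t) = k₁C_{A0}/(k₂−k₁)·(e^(−k₁t) − e^(−k₂t)).
e^(−k₁t) = e^(−2.95×1.32) = e^(−3.894) = 0.02036; e^(−k₂t) = e^(−1.147) = 0.3176.
C_D = 2.95×1.11/(0.869−2.95) × (0.02036−0.3176) = (-1.574)×(-0.2972) = 0.4676 kmol/m³.
Y_D = C_D/C_{A0} = 0.4676/1.11 = 0.421.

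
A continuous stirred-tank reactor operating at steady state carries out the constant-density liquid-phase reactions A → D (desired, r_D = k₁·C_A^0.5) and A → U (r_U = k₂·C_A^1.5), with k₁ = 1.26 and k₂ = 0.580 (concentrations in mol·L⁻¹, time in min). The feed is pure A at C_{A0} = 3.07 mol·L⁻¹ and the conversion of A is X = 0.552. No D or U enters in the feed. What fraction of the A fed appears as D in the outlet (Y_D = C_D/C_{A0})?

0.338

Exit C_A = C_{A0}(1−X) = 3.07×0.448 = 1.375 mol·L⁻¹.
A CSTR operates uniformly at the exit composition, giving r_D = 1.478 and r_U = 0.9355 (each k·C_A^n at C_A = 1.375).
Fraction of consumed A going to D: r_D/(r_D+r_U) = 0.6123.
C_D = 0.6123·C_{A0}·X = 0.6123×3.07×0.552 = 1.04 mol·L⁻¹; Y_D = C_D/C_{A0} = 0.338.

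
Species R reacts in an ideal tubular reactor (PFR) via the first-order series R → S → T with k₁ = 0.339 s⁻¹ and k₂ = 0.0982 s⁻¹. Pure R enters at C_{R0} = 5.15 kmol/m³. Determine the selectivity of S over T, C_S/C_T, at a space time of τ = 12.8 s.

The intermediate concentration in a first-order A→B→C sequence is C_S = k₁C_{R0}(e^(−k₁τ) − e^(−k₂τ))/(k₂−k₁).
e^(−k₁τ) = e^(−0.339×12.8) = e^(−4.339) = 0.01305; e^(−k₂τ) = e^(−1.257) = 0.2845.
C_S = 0.339×5.15/(0.0982−0.339) × (0.01305−0.2845) = (-7.250)×(-0.2715) = 1.968 kmol/m³.
C_R = C_{R0}e^(−k₁τ) = 0.06719 kmol/m³, so C_T = C_{R0}−C_R−C_S = 3.115 kmol/m³; C_S/C_T = 0.632.

0.632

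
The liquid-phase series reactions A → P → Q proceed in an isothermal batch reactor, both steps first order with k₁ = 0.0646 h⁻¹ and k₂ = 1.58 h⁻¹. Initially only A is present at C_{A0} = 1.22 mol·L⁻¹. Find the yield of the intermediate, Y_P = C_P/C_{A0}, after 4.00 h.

0.0328

The intermediate concentration in a first-order A→B→C sequence is C_P = k₁C_{A0}(e^(−k₁t) − e^(−k₂t))/(k₂−k₁).
e^(−k₁t) = e^(−0.0646×4.00) = e^(−0.2584) = 0.7723; e^(−k₂t) = e^(−6.320) = 0.001800.
C_P = 0.0646×1.22/(1.58−0.0646) × (0.7723−0.001800) = 0.05201×0.7705 = 0.04007 mol·L⁻¹.
Y_P = C_P/C_{A0} = 0.04007/1.22 = 0.0328.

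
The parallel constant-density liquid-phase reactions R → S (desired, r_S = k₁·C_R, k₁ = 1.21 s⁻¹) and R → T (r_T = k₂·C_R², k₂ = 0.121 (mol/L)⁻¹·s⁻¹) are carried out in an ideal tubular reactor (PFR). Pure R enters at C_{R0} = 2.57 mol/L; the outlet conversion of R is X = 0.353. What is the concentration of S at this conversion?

C_R = C_{R0}(1−X) = 1.663 mol/L.
Along a PFR/batch, dC_S/dC_R = −r_S/(r_S+r_T) = −k₁/(k₁+k₂·C_R).
Integrating from C_{R0} to C_R: C_S = (1.21/0.121)·ln[(1.21+0.121·2.57)/(1.21+0.121·1.66)] = 10.00·ln(1.521/1.411) = 0.7491 mol/L.

0.749 mol/L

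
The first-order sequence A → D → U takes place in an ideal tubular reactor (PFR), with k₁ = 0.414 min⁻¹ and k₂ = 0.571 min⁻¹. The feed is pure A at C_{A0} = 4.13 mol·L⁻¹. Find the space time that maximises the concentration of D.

Setting dC_D/dτ = 0 gives τ_opt = ln(k₂/k₁)/(k₂−k₁).
= ln(0.571/0.414)/(0.571−0.414) = ln(1.379)/0.1570 = 0.3215/0.1570 = 2.05 min.

2.05 min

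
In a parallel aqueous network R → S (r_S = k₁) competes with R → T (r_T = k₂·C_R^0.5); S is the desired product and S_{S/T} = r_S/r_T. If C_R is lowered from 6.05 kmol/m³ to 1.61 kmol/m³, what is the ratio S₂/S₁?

1.94

S_{S/T} = (k₁/k₂)·C_R^-0.5, so S₂/S₁ = (C_{R,2}/C_{R,1})^-0.5.
= (1.61/6.05)^(-0.5) = (0.2661)^(-0.5) = 1.94.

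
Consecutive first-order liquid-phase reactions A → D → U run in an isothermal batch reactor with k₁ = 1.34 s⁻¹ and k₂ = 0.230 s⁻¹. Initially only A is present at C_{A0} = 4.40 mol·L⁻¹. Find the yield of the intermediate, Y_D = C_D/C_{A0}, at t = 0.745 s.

Solving the coupled first-order balances gives C_D(t) = [k₁/(k₂−k₁)]·C_{A0}·(e^(−k₁t) − e^(−k₂t)).
e^(−k₁t) = e^(−1.34×0.745) = e^(−0.9983) = 0.3685; e^(−k₂t) = e^(−0.1714) = 0.8425.
C_D = 1.34×4.40/(0.230−1.34) × (0.3685−0.8425) = (-5.312)×(-0.4740) = 2.518 mol·L⁻¹.
Y_D = C_D/C_{A0} = 2.518/4.40 = 0.572.

0.572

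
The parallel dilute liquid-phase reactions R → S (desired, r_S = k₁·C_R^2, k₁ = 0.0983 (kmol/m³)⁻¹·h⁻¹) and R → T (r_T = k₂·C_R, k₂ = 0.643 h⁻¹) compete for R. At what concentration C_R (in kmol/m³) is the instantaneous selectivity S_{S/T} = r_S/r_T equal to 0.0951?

0.622 kmol/m³

S_{S/T} = (k₁/k₂)·C_R ⇒ C_R = S·k₂/k₁.
= 0.0951×0.643/0.0983 = 0.622 kmol/m³.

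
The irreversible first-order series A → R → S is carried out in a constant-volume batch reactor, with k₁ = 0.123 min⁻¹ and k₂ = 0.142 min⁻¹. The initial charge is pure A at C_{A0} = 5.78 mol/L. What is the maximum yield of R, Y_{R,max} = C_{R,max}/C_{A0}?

0.342

For a first-order series the maximum intermediate yield is C_{R,max}/C_{A0} = (k₁/k₂)^[k₂/(k₂−k₁)].
= (0.123/0.142)^(0.142/(0.142−0.123)) = (0.8662)^(7.474) = 0.3418.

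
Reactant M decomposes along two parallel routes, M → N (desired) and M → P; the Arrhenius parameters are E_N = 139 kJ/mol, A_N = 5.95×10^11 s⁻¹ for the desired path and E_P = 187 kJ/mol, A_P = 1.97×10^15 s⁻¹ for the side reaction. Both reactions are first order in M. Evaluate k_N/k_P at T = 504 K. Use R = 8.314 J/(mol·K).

With equal orders, S_{N/P} = k_N/k_P = (A_N/A_P)·exp[(E_P−E_N)/(RT)].
(E_P−E_N)/(RT) = (187−139)×10³/(8.314×504) = 48000/4190 = 11.46.
k_N/k_P = (5.95×10^11/1.97×10^15)·exp(11.46) = 3.020×10^-4 × 94386 = 28.5.

28.5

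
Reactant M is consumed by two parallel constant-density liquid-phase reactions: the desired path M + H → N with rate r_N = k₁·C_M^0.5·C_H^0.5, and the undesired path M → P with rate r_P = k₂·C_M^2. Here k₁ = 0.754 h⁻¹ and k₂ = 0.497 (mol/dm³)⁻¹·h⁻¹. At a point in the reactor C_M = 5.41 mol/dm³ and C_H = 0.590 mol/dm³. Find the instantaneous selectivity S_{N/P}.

S_{N/P} = r_N/r_P = (k₁·C_M^0.5·C_H^0.5)/(k₂·C_M^2) = (k₁/k₂)·C_M^-1.5·C_H^0.5.
= (0.754×5.410^0.5×0.5900^0.5) / (0.497×5.410^2) = 1.347/14.55 = 0.0926.
The undesired path is higher order in M, so low C_M (CSTR or dilute feed) favours N.

0.0926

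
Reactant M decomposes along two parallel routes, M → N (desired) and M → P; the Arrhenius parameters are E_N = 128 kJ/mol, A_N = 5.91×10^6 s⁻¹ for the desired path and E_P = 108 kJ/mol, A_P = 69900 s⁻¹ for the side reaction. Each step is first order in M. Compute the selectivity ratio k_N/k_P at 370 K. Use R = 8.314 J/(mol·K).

0.127

k_N/k_P = (A_N/A_P)·exp[−(E_N−E_P)/(RT)] = (A_N/A_P)·exp[(E_P−E_N)/(RT)].
(E_P−E_N)/(RT) = (108−128)×10³/(8.314×370) = -20000/3076 = -6.502.
k_N/k_P = (5.91×10^6/69900)·exp(-6.502) = 84.55 × 0.001501 = 0.127.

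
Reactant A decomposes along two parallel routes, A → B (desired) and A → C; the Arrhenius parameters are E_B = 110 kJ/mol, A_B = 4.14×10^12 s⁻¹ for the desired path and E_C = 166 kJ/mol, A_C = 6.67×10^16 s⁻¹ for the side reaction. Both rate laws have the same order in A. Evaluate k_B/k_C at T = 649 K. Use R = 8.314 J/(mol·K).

2.00

Since both paths have the same order in A, the concentration cancels and S_{B/C} = k_B/k_C = (A_B/A_C)·exp[(E_C−E_B)/(RT)].
(E_C−E_B)/(RT) = (166−110)×10³/(8.314×649) = 56000/5396 = 10.38.
k_B/k_C = (4.14×10^12/6.67×10^16)·exp(10.38) = 6.207×10^-5 × 32160 = 2.00.
Since E_B < E_C, lowering the temperature improves selectivity toward B.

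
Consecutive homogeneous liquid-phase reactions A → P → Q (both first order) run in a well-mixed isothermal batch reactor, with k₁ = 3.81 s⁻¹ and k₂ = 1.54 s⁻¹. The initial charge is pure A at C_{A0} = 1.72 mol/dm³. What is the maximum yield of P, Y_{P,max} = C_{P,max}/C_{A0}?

0.541

For a first-order series the maximum intermediate yield is C_{P,max}/C_{A0} = (k₁/k₂)^[k₂/(k₂−k₁)].
= (3.81/1.54)^(1.54/(1.54−3.81)) = (2.474)^(-0.6784) = 0.5409.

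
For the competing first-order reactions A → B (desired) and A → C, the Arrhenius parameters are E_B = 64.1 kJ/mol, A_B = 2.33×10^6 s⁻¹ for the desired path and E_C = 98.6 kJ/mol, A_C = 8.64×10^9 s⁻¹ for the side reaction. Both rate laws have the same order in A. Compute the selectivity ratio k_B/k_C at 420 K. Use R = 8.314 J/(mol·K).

5.27

With equal orders, S_{B/C} = k_B/k_C = (A_B/A_C)·exp[(E_C−E_B)/(RT)].
(E_C−E_B)/(RT) = (98.6−64.1)×10³/(8.314×420) = 34500/3492 = 9.880.
k_B/k_C = (2.33×10^6/8.64×10^9)·exp(9.880) = 2.697×10^-4 × 19537 = 5.27.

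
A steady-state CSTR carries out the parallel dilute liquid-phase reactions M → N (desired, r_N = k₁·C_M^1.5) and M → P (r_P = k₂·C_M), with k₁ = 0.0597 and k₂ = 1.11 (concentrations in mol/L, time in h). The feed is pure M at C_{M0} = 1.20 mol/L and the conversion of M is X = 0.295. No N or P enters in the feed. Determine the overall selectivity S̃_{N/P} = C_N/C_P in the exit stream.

0.0495

Exit C_M = C_{M0}(1−X) = 1.20×0.705 = 0.8460 mol/L.
A CSTR operates uniformly at the exit composition, giving r_N = 0.04645 and r_P = 0.9391 (each k·C_M^n at C_M = 0.8460).
Overall selectivity = C_N/C_P = r_Nτ/(r_Pτ) = r_N/r_P = 0.0495.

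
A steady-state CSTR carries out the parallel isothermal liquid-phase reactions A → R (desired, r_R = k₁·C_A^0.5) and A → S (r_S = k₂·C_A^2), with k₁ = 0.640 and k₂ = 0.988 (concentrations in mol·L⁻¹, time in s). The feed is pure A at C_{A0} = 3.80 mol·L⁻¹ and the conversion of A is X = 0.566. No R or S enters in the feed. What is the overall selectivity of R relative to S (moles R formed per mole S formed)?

Exit C_A = C_{A0}(1−X) = 3.80×0.434 = 1.649 mol·L⁻¹.
In a CSTR the entire volume is at exit conditions, so r_R = 0.640×1.649^0.5 = 0.8219 and r_S = 0.988×1.649^2 = 2.687.
Overall selectivity = C_R/C_S = r_Rτ/(r_Sτ) = r_R/r_S = 0.306.

0.306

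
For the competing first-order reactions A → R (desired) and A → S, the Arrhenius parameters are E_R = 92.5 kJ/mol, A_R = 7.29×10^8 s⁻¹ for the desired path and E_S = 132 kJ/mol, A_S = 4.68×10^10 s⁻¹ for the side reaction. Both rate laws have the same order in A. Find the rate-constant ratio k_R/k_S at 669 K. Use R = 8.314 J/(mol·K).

With equal orders, S_{R/S} = k_R/k_S = (A_R/A_S)·exp[(E_S−E_R)/(RT)].
(E_S−E_R)/(RT) = (132−92.5)×10³/(8.314×669) = 39500/5562 = 7.102.
k_R/k_S = (7.29×10^8/4.68×10^10)·exp(7.102) = 0.01558 × 1214 = 18.9.
Since E_R < E_S, lowering the temperature improves selectivity toward R.

18.9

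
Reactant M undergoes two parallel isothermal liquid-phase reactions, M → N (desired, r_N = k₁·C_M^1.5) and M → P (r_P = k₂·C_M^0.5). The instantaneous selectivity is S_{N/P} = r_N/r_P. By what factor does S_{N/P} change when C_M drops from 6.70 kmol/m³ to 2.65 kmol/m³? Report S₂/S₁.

0.396

S_{N/P} = (k₁/k₂)·C_M, so S₂/S₁ = (C_{M,2}/C_{M,1}).
= 2.65/6.70 = 0.396.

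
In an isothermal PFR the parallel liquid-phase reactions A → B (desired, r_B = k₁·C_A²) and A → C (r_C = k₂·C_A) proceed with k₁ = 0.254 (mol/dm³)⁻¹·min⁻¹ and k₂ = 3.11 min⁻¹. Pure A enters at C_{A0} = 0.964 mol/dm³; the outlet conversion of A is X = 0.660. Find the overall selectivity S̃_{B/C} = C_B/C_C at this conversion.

0.0525

C_A = C_{A0}(1−X) = 0.3278 mol/dm³.
Along a PFR/batch, dC_C/dC_A = −r_C/(r_B+r_C) = −k₂/(k₂+k₁·C_A).
Integrating from C_{A0} to C_A: C_C = (3.11/0.254)·ln[(3.11+0.254·0.964)/(3.11+0.254·0.328)] = 12.24·ln(3.355/3.193) = 0.6045 mol/dm³.
Then C_B = (C_{A0}−C_A) − C_C = 0.6362 − 0.6045 = 0.03176 mol/dm³.
S̃_{B/C} = C_B/C_C = 0.03176/0.6045 = 0.0525.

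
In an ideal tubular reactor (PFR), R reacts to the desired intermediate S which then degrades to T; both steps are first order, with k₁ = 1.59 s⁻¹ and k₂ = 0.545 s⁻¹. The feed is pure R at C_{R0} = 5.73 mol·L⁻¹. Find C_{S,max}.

3.28 mol·L⁻¹

At the optimum, C_{S,max}/C_{R0} = (k₁/k₂)^[k₂/(k₂−k₁)].
= (1.59/0.545)^(0.545/(0.545−1.59)) = (2.917)^(-0.5215) = 0.5721.
C_{S,max} = 0.5721×5.73 = 3.28 mol·L⁻¹.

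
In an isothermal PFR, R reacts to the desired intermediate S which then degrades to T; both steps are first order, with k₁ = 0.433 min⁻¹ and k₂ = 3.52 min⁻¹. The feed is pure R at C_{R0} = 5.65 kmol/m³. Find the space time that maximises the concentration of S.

0.679 min

The intermediate peaks when r₁ = r₂, i.e. k₁e^(−k₁τ) = k₂e^(−k₂τ), giving τ_opt = ln(k₂/k₁)/(k₂−k₁).
= ln(3.52/0.433)/(3.52−0.433) = ln(8.129)/3.087 = 2.095/3.087 = 0.679 min.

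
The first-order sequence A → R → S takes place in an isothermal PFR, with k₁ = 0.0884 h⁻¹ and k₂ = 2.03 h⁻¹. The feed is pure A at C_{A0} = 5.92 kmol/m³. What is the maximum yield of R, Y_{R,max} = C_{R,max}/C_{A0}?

0.0378

For a first-order series the maximum intermediate yield is C_{R,max}/C_{A0} = (k₁/k₂)^[k₂/(k₂−k₁)].
= (0.0884/2.03)^(2.03/(2.03−0.0884)) = (0.04355)^(1.046) = 0.03776.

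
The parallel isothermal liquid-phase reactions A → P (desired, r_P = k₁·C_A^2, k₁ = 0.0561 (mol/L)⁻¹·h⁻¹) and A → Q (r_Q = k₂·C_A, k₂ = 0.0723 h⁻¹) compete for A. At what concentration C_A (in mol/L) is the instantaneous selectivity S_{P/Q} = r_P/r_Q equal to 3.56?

4.59 mol/L

S_{P/Q} = (k₁/k₂)·C_A ⇒ C_A = S·k₂/k₁.
= 3.56×0.0723/0.0561 = 4.59 mol/L.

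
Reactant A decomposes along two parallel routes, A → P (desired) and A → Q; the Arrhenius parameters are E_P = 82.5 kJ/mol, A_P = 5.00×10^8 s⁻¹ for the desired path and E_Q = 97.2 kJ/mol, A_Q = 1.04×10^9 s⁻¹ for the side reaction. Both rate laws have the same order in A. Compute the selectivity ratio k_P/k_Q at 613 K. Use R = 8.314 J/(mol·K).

With equal orders, S_{P/Q} = k_P/k_Q = (A_P/A_Q)·exp[(E_Q−E_P)/(RT)].
(E_Q−E_P)/(RT) = (97.2−82.5)×10³/(8.314×613) = 14700/5096 = 2.884.
k_P/k_Q = (5.00×10^8/1.04×10^9)·exp(2.884) = 0.4808 × 17.89 = 8.60.

8.60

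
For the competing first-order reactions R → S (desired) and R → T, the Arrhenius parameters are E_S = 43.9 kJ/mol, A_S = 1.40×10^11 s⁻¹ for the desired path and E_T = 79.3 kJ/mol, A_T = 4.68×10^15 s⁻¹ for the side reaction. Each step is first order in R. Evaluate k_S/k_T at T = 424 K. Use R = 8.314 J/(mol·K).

0.687

Since both paths have the same order in R, the concentration cancels and S_{S/T} = k_S/k_T = (A_S/A_T)·exp[(E_T−E_S)/(RT)].
(E_T−E_S)/(RT) = (79.3−43.9)×10³/(8.314×424) = 35400/3525 = 10.04.
k_S/k_T = (1.40×10^11/4.68×10^15)·exp(10.04) = 2.991×10^-5 × 22975 = 0.687.
Since E_S < E_T, lowering the temperature improves selectivity toward S.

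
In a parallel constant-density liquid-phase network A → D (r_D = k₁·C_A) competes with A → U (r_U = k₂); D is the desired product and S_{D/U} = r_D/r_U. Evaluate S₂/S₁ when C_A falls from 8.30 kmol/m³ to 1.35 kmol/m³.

S_{D/U} = (k₁/k₂)·C_A, so S₂/S₁ = (C_{A,2}/C_{A,1}).
= 1.35/8.30 = 0.163.
Selectivity toward D falls as C_A falls — high-concentration operation is favoured.

0.163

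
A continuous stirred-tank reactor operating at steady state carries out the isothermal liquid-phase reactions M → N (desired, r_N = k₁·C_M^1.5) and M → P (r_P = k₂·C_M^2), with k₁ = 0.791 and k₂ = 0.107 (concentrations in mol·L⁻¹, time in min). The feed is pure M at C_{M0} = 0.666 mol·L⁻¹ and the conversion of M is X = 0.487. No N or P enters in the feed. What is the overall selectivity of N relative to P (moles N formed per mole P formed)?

Exit C_M = C_{M0}(1−X) = 0.666×0.513 = 0.3417 mol·L⁻¹.
A CSTR operates uniformly at the exit composition, giving r_N = 0.1580 and r_P = 0.01249 (each k·C_M^n at C_M = 0.3417).
Overall selectivity = C_N/C_P = r_Nτ/(r_Pτ) = r_N/r_P = 12.6.

12.6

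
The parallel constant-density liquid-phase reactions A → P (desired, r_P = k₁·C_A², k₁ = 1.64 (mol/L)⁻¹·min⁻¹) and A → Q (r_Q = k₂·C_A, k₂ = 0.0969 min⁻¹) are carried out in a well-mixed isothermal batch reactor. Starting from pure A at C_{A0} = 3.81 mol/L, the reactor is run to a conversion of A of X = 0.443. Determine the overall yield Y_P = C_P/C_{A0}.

0.434

C_A = C_{A0}(1−X) = 2.122 mol/L.
Along a PFR/batch, dC_Q/dC_A = −r_Q/(r_P+r_Q) = −k₂/(k₂+k₁·C_A).
Integrating from C_{A0} to C_A: C_Q = (0.0969/1.64)·ln[(0.0969+1.64·3.81)/(0.0969+1.64·2.12)] = 0.05909·ln(6.345/3.577) = 0.03386 mol/L.
Then C_P = (C_{A0}−C_A) − C_Q = 1.688 − 0.03386 = 1.654 mol/L.
Y_P = C_P/C_{A0} = 1.654/3.81 = 0.434.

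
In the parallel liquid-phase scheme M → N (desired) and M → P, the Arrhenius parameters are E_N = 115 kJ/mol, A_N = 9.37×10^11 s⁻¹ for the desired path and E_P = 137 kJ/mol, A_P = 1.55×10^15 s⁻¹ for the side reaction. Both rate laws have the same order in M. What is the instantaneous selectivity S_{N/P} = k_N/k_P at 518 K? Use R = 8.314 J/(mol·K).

0.1000

With equal orders, S_{N/P} = k_N/k_P = (A_N/A_P)·exp[(E_P−E_N)/(RT)].
(E_P−E_N)/(RT) = (137−115)×10³/(8.314×518) = 22000/4307 = 5.108.
k_N/k_P = (9.37×10^11/1.55×10^15)·exp(5.108) = 6.045×10^-4 × 165.4 = 0.1000.
Since E_N < E_P, lowering the temperature improves selectivity toward N.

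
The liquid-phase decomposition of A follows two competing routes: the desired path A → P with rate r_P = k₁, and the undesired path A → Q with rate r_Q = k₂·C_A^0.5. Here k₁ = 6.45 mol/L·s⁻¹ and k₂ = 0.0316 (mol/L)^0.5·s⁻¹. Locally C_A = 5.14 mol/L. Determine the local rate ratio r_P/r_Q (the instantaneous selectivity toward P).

90.0

S_{P/Q} = r_P/r_Q = (k₁)/(k₂·C_A^0.5) = (k₁/k₂)·C_A^-0.5.
= (6.45) / (0.0316×5.140^0.5) = 6.450/0.07164 = 90.0.
The undesired path is higher order in A, so low C_A (CSTR or dilute feed) favours P.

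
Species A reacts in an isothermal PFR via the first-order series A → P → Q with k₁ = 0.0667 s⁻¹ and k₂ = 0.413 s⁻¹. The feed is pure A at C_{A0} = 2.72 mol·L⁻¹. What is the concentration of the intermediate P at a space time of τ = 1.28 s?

0.172 mol·L⁻¹

Solving the coupled first-order balances gives C_P(τ) = [k₁/(k₂−k₁)]·C_{A0}·(e^(−k₁τ) − e^(−k₂τ)).
e^(−k₁τ) = e^(−0.0667×1.28) = e^(−0.08538) = 0.9182; e^(−k₂τ) = e^(−0.5286) = 0.5894.
C_P = 0.0667×2.72/(0.413−0.0667) × (0.9182−0.5894) = 0.5239×0.3288 = 0.1722 mol·L⁻¹.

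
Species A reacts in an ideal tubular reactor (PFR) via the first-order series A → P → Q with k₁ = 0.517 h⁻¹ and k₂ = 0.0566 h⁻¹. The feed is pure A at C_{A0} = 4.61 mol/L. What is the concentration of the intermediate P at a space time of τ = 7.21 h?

3.32 mol/L

For first-order series with pure A initially, C_P(τ) = k₁C_{A0}/(k₂−k₁)·(e^(−k₁τ) − e^(−k₂τ)).
e^(−k₁τ) = e^(−0.517×7.21) = e^(−3.728) = 0.02405; e^(−k₂τ) = e^(−0.4081) = 0.6649.
C_P = 0.517×4.61/(0.0566−0.517) × (0.02405−0.6649) = (-5.177)×(-0.6409) = 3.318 mol/L.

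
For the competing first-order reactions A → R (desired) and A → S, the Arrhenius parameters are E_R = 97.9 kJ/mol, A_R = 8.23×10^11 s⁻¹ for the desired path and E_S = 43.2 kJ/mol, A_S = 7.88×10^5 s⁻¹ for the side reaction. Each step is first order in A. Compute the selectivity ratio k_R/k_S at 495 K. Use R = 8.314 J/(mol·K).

With equal orders, S_{R/S} = k_R/k_S = (A_R/A_S)·exp[(E_S−E_R)/(RT)].
(E_S−E_R)/(RT) = (43.2−97.9)×10³/(8.314×495) = -54700/4115 = -13.29.
k_R/k_S = (8.23×10^11/7.88×10^5)·exp(-13.29) = 1.044×10^6 × 1.689×10^-6 = 1.76.

1.76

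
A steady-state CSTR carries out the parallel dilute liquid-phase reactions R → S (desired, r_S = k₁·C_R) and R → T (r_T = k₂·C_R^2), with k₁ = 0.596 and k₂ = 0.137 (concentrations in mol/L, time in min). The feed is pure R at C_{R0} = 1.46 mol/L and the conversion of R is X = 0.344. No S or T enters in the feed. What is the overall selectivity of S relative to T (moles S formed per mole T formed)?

4.54

Exit C_R = C_{R0}(1−X) = 1.46×0.656 = 0.9578 mol/L.
In a CSTR the entire volume is at exit conditions, so r_S = 0.596×0.9578 = 0.5708 and r_T = 0.137×0.9578^2 = 0.1257.
Overall selectivity = C_S/C_T = r_Sτ/(r_Tτ) = r_S/r_T = 4.54.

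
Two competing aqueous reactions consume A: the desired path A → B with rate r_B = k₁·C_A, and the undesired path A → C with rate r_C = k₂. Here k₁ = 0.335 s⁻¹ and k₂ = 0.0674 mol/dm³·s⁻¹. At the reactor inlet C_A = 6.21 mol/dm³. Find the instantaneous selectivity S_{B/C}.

S_{B/C} = r_B/r_C = (k₁·C_A)/(k₂) = (k₁/k₂)·C_A.
= (0.335×6.210) / (0.0674) = 2.080/0.06740 = 30.9.
Since the desired path is higher order in A, keeping C_A high (PFR or concentrated feed) favours B.

30.9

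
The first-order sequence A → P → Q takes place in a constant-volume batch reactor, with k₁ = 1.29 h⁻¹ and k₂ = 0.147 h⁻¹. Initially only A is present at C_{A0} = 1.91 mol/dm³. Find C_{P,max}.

At the optimum, C_{P,max}/C_{A0} = (k₁/k₂)^[k₂/(k₂−k₁)].
= (1.29/0.147)^(0.147/(0.147−1.29)) = (8.776)^(-0.1286) = 0.7563.
C_{P,max} = 0.7563×1.91 = 1.44 mol/dm³.

1.44 mol/dm³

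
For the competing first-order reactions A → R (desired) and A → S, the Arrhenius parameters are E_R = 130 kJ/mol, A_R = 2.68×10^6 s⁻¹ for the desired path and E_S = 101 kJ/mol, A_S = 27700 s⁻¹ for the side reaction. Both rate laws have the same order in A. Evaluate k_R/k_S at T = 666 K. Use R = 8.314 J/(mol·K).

0.514

k_R/k_S = (A_R/A_S)·exp[−(E_R−E_S)/(RT)] = (A_R/A_S)·exp[(E_S−E_R)/(RT)].
(E_S−E_R)/(RT) = (101−130)×10³/(8.314×666) = -29000/5537 = -5.237.
k_R/k_S = (2.68×10^6/27700)·exp(-5.237) = 96.75 × 0.005314 = 0.514.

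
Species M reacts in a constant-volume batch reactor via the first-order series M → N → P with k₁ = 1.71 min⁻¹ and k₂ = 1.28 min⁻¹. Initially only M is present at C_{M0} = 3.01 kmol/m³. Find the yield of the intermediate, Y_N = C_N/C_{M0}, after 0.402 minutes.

0.377

The intermediate concentration in a first-order A→B→C sequence is C_N = k₁C_{M0}(e^(−k₁t) − e^(−k₂t))/(k₂−k₁).
e^(−k₁t) = e^(−1.71×0.402) = e^(−0.6874) = 0.5029; e^(−k₂t) = e^(−0.5146) = 0.5978.
C_N = 1.71×3.01/(1.28−1.71) × (0.5029−0.5978) = (-11.97)×(-0.09489) = 1.136 kmol/m³.
Y_N = C_N/C_{M0} = 1.136/3.01 = 0.377.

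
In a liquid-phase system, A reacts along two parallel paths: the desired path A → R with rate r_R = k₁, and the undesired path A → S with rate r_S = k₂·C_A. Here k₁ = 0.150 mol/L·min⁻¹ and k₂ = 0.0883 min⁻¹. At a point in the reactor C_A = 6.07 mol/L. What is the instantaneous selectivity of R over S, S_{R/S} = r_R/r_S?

S_{R/S} = r_R/r_S = (k₁)/(k₂·C_A) = (k₁/k₂)·C_A⁻¹.
= (0.150) / (0.0883×6.070) = 0.1500/0.5360 = 0.280.

0.280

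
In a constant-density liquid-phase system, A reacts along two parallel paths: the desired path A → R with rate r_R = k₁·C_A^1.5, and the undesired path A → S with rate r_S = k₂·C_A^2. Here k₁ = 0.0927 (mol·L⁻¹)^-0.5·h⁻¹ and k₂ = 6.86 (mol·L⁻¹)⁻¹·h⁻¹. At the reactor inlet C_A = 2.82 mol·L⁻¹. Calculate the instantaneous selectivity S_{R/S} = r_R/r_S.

S_{R/S} = r_R/r_S = (k₁·C_A^1.5)/(k₂·C_A^2) = (k₁/k₂)·C_A^-0.5.
= (0.0927×2.820^1.5) / (6.86×2.820^2) = 0.4390/54.55 = 0.00805.
The undesired path is higher order in A, so low C_A (CSTR or dilute feed) favours R.

0.00805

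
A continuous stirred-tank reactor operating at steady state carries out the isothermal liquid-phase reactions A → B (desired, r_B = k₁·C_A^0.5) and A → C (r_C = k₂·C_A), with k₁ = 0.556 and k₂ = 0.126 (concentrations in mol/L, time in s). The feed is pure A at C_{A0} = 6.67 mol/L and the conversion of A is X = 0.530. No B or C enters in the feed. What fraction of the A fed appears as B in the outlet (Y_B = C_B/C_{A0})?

Exit C_A = C_{A0}(1−X) = 6.67×0.470 = 3.135 mol/L.
A CSTR operates uniformly at the exit composition, giving r_B = 0.9844 and r_C = 0.3950 (each k·C_A^n at C_A = 3.135).
Fraction of consumed A going to B: r_B/(r_B+r_C) = 0.7137.
C_B = 0.7137·C_{A0}·X = 0.7137×6.67×0.530 = 2.52 mol/L; Y_B = C_B/C_{A0} = 0.378.

0.378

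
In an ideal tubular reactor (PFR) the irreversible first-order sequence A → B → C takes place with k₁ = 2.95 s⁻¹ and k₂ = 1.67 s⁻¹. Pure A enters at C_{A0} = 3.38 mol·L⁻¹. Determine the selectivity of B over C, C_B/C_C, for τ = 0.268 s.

3.61

Solving the coupled first-order balances gives C_B(τ) = [k₁/(k₂−k₁)]·C_{A0}·(e^(−k₁τ) − e^(−k₂τ)).
e^(−k₁τ) = e^(−2.95×0.268) = e^(−0.7906) = 0.4536; e^(−k₂τ) = e^(−0.4476) = 0.6392.
C_B = 2.95×3.38/(1.67−2.95) × (0.4536−0.6392) = (-7.790)×(-0.1856) = 1.446 mol·L⁻¹.
C_A = C_{A0}e^(−k₁τ) = 1.533 mol·L⁻¹, so C_C = C_{A0}−C_A−C_B = 0.4010 mol·L⁻¹; C_B/C_C = 3.61.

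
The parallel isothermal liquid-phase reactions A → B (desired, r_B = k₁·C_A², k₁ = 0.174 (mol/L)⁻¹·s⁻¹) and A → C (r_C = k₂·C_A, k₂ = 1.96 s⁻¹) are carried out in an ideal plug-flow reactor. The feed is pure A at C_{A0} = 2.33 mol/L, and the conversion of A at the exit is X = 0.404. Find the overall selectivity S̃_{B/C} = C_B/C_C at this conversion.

C_A = C_{A0}(1−X) = 1.389 mol/L.
Along a PFR/batch, dC_C/dC_A = −r_C/(r_B+r_C) = −k₂/(k₂+k₁·C_A).
Integrating from C_{A0} to C_A: C_C = (1.96/0.174)·ln[(1.96+0.174·2.33)/(1.96+0.174·1.39)] = 11.26·ln(2.365/2.202) = 0.8083 mol/L.
Then C_B = (C_{A0}−C_A) − C_C = 0.9413 − 0.8083 = 0.1330 mol/L.
S̃_{B/C} = C_B/C_C = 0.1330/0.8083 = 0.165.

0.165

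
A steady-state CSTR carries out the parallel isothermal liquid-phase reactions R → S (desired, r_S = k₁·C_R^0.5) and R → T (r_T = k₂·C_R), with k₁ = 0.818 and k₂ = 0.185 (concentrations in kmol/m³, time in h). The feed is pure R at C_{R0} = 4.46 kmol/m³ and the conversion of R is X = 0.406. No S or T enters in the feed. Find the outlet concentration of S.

1.32 kmol/m³

Exit C_R = C_{R0}(1−X) = 4.46×0.594 = 2.649 kmol/m³.
In a CSTR the entire volume is at exit conditions, so r_S = 0.818×2.649^0.5 = 1.331 and r_T = 0.185×2.649 = 0.4901.
Fraction of consumed R going to S: r_S/(r_S+r_T) = 0.7309.
C_S = 0.7309·C_{R0}·X = 0.7309×4.46×0.406 = 1.32 kmol/m³.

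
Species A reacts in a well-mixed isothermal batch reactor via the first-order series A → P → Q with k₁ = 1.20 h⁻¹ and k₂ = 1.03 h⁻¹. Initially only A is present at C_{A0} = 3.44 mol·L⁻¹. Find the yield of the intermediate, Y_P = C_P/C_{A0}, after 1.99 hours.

0.261

Solving the coupled first-order balances gives C_P(t) = [k₁/(k₂−k₁)]·C_{A0}·(e^(−k₁t) − e^(−k₂t)).
e^(−k₁t) = e^(−1.20×1.99) = e^(−2.388) = 0.09181; e^(−k₂t) = e^(−2.050) = 0.1288.
C_P = 1.20×3.44/(1.03−1.20) × (0.09181−0.1288) = (-24.28)×(-0.03696) = 0.8975 mol·L⁻¹.
Y_P = C_P/C_{A0} = 0.8975/3.44 = 0.261.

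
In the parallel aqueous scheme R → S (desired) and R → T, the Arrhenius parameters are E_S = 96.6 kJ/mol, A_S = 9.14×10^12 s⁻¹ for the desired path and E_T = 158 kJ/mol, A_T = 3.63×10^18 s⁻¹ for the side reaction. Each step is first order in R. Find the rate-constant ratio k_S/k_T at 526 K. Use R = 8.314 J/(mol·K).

3.15

With equal orders, S_{S/T} = k_S/k_T = (A_S/A_T)·exp[(E_T−E_S)/(RT)].
(E_T−E_S)/(RT) = (158−96.6)×10³/(8.314×526) = 61400/4373 = 14.04.
k_S/k_T = (9.14×10^12/3.63×10^18)·exp(14.04) = 2.518×10^-6 × 1.252×10^6 = 3.15.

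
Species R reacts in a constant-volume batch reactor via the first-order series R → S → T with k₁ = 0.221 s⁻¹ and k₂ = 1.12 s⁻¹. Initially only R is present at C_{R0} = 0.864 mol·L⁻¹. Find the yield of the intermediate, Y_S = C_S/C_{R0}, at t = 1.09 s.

0.121

The intermediate concentration in a first-order A→B→C sequence is C_S = k₁C_{R0}(e^(−k₁t) − e^(−k₂t))/(k₂−k₁).
e^(−k₁t) = e^(−0.221×1.09) = e^(−0.2409) = 0.7859; e^(−k₂t) = e^(−1.221) = 0.2950.
C_S = 0.221×0.864/(1.12−0.221) × (0.7859−0.2950) = 0.2124×0.4909 = 0.1043 mol·L⁻¹.
Y_S = C_S/C_{R0} = 0.1043/0.864 = 0.121.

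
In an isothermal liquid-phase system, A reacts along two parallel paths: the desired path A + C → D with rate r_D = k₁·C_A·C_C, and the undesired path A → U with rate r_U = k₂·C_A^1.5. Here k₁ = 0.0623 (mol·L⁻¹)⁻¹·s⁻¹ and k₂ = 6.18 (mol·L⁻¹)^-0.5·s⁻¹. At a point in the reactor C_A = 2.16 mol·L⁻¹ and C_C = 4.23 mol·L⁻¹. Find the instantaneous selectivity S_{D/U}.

0.0290

S_{D/U} = r_D/r_U = (k₁·C_A·C_C)/(k₂·C_A^1.5) = (k₁/k₂)·C_A^-0.5·C_C.
= (0.0623×2.160×4.230) / (6.18×2.160^1.5) = 0.5692/19.62 = 0.0290.
The undesired path is higher order in A, so low C_A (CSTR or dilute feed) favours D.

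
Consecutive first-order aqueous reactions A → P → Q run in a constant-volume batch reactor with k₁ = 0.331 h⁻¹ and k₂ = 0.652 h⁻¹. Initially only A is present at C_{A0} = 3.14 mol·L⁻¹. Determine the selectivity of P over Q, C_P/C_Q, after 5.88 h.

Solving the coupled first-order balances gives C_P(t) = [k₁/(k₂−k₁)]·C_{A0}·(e^(−k₁t) − e^(−k₂t)).
e^(−k₁t) = e^(−0.331×5.88) = e^(−1.946) = 0.1428; e^(−k₂t) = e^(−3.834) = 0.02163.
C_P = 0.331×3.14/(0.652−0.331) × (0.1428−0.02163) = 3.238×0.1212 = 0.3923 mol·L⁻¹.
C_A = C_{A0}e^(−k₁t) = 0.4484 mol·L⁻¹, so C_Q = C_{A0}−C_A−C_P = 2.299 mol·L⁻¹; C_P/C_Q = 0.171.

0.171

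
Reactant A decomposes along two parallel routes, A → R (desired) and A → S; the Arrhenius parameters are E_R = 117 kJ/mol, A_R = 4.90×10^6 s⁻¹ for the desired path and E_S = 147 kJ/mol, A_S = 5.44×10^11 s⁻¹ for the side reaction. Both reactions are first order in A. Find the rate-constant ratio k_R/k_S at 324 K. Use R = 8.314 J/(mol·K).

0.618

With equal orders, S_{R/S} = k_R/k_S = (A_R/A_S)·exp[(E_S−E_R)/(RT)].
(E_S−E_R)/(RT) = (147−117)×10³/(8.314×324) = 30000/2694 = 11.14.
k_R/k_S = (4.90×10^6/5.44×10^11)·exp(11.14) = 9.007×10^-6 × 68662 = 0.618.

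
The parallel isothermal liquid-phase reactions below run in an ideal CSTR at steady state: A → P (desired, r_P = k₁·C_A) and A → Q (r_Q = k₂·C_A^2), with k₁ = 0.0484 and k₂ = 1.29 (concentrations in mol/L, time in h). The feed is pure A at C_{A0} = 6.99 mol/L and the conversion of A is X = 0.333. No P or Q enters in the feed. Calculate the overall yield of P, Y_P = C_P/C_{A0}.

Exit C_A = C_{A0}(1−X) = 6.99×0.667 = 4.662 mol/L.
Rates in a CSTR are evaluated at the outlet concentration: r_P = 0.0484×4.662 = 0.2257, r_Q = 1.29×4.662^2 = 28.04.
Fraction of consumed A going to P: r_P/(r_P+r_Q) = 0.007983.
C_P = 0.007983·C_{A0}·X = 0.007983×6.99×0.333 = 0.0186 mol/L; Y_P = C_P/C_{A0} = 0.00266.

0.00266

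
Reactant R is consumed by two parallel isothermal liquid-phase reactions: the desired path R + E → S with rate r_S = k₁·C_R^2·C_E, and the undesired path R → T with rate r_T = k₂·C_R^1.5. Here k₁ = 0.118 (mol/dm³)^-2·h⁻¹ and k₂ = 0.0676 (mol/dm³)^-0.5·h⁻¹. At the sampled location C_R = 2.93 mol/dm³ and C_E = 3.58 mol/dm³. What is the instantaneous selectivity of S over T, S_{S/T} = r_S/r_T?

10.7

S_{S/T} = r_S/r_T = (k₁·C_R^2·C_E)/(k₂·C_R^1.5) = (k₁/k₂)·C_R^0.5·C_E.
= (0.118×2.930^2×3.580) / (0.0676×2.930^1.5) = 3.627/0.3390 = 10.7.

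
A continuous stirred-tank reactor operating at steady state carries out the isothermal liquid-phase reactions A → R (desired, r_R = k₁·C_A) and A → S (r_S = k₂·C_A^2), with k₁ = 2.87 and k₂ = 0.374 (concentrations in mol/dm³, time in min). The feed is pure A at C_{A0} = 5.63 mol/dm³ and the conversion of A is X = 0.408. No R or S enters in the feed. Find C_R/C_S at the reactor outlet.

Exit C_A = C_{A0}(1−X) = 5.63×0.592 = 3.333 mol/dm³.
A CSTR operates uniformly at the exit composition, giving r_R = 9.566 and r_S = 4.155 (each k·C_A^n at C_A = 3.333).
Overall selectivity = C_R/C_S = r_Rτ/(r_Sτ) = r_R/r_S = 2.30.

2.30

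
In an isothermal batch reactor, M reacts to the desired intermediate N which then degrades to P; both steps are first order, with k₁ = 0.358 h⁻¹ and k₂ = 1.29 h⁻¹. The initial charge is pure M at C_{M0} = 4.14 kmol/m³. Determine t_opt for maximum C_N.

Setting dC_N/dt = 0 gives t_opt = ln(k₂/k₁)/(k₂−k₁).
= ln(1.29/0.358)/(1.29−0.358) = ln(3.603)/0.9320 = 1.282/0.9320 = 1.38 h.

1.38 h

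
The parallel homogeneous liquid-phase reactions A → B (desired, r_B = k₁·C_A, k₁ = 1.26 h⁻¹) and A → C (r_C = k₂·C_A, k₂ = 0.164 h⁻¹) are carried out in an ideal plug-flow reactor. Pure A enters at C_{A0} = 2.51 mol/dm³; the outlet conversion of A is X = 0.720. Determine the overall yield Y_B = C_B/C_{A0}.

C_A = C_{A0}(1−X) = 0.7028 mol/dm³.
Both paths are first order in A, so the instantaneous fraction to B is constant: dC_B/d(−C_A) = k₁/(k₁+k₂) = 0.8848.
C_B = 0.8848·(C_{A0}−C_A) = 0.8848×1.807 = 1.60 mol/dm³.
Y_B = C_B/C_{A0} = 1.599/2.51 = 0.637.

0.637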